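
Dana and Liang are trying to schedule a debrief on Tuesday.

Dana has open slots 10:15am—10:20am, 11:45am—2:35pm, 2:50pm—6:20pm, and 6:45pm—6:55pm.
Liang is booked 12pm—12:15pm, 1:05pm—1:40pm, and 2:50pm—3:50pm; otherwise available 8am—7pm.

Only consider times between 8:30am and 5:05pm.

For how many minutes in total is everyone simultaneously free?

Liang free within 08:00–19:00: 08:00–12:00, 12:15–13:05, 13:40–14:50, 15:50–19:00.
Dana ∩ Liang: 10:15–10:20, 11:45–12:00, 12:15–13:05, 13:40–14:35, 15:50–18:20, 18:45–18:55.
Restricted to 08:30–17:05: 10:15–10:20, 11:45–12:00, 12:15–13:05, 13:40–14:35, 15:50–17:05.
Total common minutes: 5 + 15 + 50 + 55 + 75 = 200.

200 minutes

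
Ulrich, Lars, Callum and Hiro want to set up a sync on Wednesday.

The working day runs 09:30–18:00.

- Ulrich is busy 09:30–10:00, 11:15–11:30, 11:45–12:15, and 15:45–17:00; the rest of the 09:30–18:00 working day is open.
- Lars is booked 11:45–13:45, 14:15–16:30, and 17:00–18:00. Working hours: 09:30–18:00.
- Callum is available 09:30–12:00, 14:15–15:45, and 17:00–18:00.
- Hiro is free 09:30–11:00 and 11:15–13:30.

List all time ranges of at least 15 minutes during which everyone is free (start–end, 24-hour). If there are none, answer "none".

Ulrich free within 09:30–18:00: 10:00–11:15, 11:30–11:45, 12:15–15:45, 17:00–18:00.
Lars free within 09:30–18:00: 09:30–11:45, 13:45–14:15, 16:30–17:00.
Ulrich ∩ Lars: 10:00–11:15, 11:30–11:45, 13:45–14:15.
Ulrich ∩ Lars ∩ Callum: 10:00–11:15, 11:30–11:45.
Ulrich ∩ Lars ∩ Callum ∩ Hiro: 10:00–11:00, 11:30–11:45.
Windows ≥ 15 min: 10:00–11:00, 11:30–11:45.

10:00–11:00, 11:30–11:45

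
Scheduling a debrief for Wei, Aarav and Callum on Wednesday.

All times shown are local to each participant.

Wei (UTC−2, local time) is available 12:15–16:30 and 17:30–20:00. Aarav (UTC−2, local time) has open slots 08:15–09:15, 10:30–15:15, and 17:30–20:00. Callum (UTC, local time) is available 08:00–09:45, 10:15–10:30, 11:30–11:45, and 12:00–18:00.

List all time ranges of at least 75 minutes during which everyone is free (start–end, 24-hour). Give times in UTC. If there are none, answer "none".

Wei → UTC: 14:15–18:30, 19:30–22:00.
Aarav → UTC: 10:15–11:15, 12:30–17:15, 19:30–22:00.
Callum → UTC: 08:00–09:45, 10:15–10:30, 11:30–11:45, 12:00–18:00.
Wei ∩ Aarav: 14:15–17:15, 19:30–22:00.
Wei ∩ Aarav ∩ Callum: 14:15–17:15.
Windows ≥ 75 min: 14:15–17:15.

14:15–17:15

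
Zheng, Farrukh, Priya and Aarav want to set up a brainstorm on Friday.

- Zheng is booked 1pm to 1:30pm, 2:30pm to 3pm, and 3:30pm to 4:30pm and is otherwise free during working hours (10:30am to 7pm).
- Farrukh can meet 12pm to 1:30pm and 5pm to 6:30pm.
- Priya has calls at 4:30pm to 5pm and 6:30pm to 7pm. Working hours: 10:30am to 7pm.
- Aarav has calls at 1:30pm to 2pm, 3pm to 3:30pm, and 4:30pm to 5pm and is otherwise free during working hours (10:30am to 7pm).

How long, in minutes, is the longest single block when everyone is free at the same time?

Zheng free within 10:30–19:00: 10:30–13:00, 13:30–14:30, 15:00–15:30, 16:30–19:00.
Priya free within 10:30–19:00: 10:30–16:30, 17:00–18:30.
Aarav free within 10:30–19:00: 10:30–13:30, 14:00–15:00, 15:30–16:30, 17:00–19:00.
Zheng ∩ Farrukh: 12:00–13:00, 17:00–18:30.
Zheng ∩ Farrukh ∩ Priya: 12:00–13:00, 17:00–18:30.
Zheng ∩ Farrukh ∩ Priya ∩ Aarav: 12:00–13:00, 17:00–18:30.
Common window lengths: 60, 90 min; longest is 90.

90 minutes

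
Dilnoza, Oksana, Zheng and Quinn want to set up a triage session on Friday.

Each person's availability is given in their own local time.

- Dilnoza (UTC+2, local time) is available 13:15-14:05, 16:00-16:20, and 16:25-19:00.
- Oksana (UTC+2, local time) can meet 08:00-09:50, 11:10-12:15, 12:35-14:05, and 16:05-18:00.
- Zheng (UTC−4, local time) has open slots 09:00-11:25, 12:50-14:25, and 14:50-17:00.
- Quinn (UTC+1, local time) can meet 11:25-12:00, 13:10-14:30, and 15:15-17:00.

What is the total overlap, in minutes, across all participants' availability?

Dilnoza → UTC: 11:15–12:05, 14:00–14:20, 14:25–17:00.
Oksana → UTC: 06:00–07:50, 09:10–10:15, 10:35–12:05, 14:05–16:00.
Zheng → UTC: 13:00–15:25, 16:50–18:25, 18:50–21:00.
Quinn → UTC: 10:25–11:00, 12:10–13:30, 14:15–16:00.
Dilnoza ∩ Oksana: 11:15–12:05, 14:05–14:20, 14:25–16:00.
Dilnoza ∩ Oksana ∩ Zheng: 14:05–14:20, 14:25–15:25.
Dilnoza ∩ Oksana ∩ Zheng ∩ Quinn: 14:15–14:20, 14:25–15:25.
Total common minutes: 5 + 60 = 65.

65 minutes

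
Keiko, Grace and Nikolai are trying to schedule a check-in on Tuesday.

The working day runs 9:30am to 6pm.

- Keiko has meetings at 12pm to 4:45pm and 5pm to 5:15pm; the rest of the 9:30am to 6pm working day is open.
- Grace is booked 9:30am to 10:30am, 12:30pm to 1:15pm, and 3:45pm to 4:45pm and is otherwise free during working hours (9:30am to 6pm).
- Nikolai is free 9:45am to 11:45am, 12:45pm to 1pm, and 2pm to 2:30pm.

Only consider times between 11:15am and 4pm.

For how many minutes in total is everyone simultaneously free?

30 minutes

Keiko free within 09:30–18:00: 09:30–12:00, 16:45–17:00, 17:15–18:00.
Grace free within 09:30–18:00: 10:30–12:30, 13:15–15:45, 16:45–18:00.
Keiko ∩ Grace: 10:30–12:00, 16:45–17:00, 17:15–18:00.
Keiko ∩ Grace ∩ Nikolai: 10:30–11:45.
Restricted to 11:15–16:00: 11:15–11:45.
Total common minutes: 30.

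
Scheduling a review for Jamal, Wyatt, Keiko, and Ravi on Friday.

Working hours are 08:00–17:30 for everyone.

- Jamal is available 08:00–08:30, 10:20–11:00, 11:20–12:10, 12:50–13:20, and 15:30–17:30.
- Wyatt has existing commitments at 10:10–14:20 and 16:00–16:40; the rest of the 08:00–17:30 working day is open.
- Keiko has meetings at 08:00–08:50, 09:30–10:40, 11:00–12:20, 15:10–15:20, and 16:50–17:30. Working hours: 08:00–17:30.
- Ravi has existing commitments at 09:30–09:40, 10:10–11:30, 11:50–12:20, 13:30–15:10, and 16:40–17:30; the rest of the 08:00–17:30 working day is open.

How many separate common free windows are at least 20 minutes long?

1

Wyatt free within 08:00–17:30: 08:00–10:10, 14:20–16:00, 16:40–17:30.
Keiko free within 08:00–17:30: 08:50–09:30, 10:40–11:00, 12:20–15:10, 15:20–16:50.
Ravi free within 08:00–17:30: 08:00–09:30, 09:40–10:10, 11:30–11:50, 12:20–13:30, 15:10–16:40.
Jamal ∩ Wyatt: 08:00–08:30, 15:30–16:00, 16:40–17:30.
Jamal ∩ Wyatt ∩ Keiko: 15:30–16:00, 16:40–16:50.
Jamal ∩ Wyatt ∩ Keiko ∩ Ravi: 15:30–16:00.
Windows ≥ 20 min: 15:30–16:00.
That's 1 window.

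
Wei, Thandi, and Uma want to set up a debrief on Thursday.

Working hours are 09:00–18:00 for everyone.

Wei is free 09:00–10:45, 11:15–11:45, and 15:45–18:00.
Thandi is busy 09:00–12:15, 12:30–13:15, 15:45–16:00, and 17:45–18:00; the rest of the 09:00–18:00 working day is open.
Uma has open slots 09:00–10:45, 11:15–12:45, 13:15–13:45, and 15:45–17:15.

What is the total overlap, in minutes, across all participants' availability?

Thandi free within 09:00–18:00: 12:15–12:30, 13:15–15:45, 16:00–17:45.
Wei ∩ Thandi: 16:00–17:45.
Wei ∩ Thandi ∩ Uma: 16:00–17:15.
Total common minutes: 75.

75 minutes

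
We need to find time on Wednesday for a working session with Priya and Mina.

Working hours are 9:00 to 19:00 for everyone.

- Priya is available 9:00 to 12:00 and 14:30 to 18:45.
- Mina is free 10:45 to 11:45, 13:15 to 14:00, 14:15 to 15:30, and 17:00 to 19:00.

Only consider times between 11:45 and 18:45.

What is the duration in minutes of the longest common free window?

105 minutes

Priya ∩ Mina: 10:45–11:45, 14:30–15:30, 17:00–18:45.
Restricted to 11:45–18:45: 14:30–15:30, 17:00–18:45.
Common window lengths: 60, 105 min; longest is 105.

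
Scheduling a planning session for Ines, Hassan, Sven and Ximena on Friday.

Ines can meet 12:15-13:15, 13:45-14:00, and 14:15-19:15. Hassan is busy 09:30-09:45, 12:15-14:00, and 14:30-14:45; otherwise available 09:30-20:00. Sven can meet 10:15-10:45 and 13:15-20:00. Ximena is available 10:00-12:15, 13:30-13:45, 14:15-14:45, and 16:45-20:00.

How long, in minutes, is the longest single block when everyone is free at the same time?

150 minutes

Hassan free within 09:30–20:00: 09:45–12:15, 14:00–14:30, 14:45–20:00.
Ines ∩ Hassan: 14:15–14:30, 14:45–19:15.
Ines ∩ Hassan ∩ Sven: 14:15–14:30, 14:45–19:15.
Ines ∩ Hassan ∩ Sven ∩ Ximena: 14:15–14:30, 16:45–19:15.
Common window lengths: 15, 150 min; longest is 150.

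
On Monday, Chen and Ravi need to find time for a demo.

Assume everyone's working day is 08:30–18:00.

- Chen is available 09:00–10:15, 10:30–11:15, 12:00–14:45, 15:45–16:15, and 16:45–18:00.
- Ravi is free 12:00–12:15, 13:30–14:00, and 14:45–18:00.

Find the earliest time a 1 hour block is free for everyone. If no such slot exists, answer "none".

Chen ∩ Ravi: 12:00–12:15, 13:30–14:00, 15:45–16:15, 16:45–18:00.
Windows ≥ 60 min: 16:45–18:00.
Earliest such window starts at 16:45.

16:45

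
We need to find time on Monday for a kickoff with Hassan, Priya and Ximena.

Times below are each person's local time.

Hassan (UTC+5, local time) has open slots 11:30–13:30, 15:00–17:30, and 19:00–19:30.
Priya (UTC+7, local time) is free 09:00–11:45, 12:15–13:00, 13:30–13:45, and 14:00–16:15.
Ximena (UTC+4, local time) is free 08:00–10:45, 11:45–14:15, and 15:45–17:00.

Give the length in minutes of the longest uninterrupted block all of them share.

45 minutes

Hassan → UTC: 06:30–08:30, 10:00–12:30, 14:00–14:30.
Priya → UTC: 02:00–04:45, 05:15–06:00, 06:30–06:45, 07:00–09:15.
Ximena → UTC: 04:00–06:45, 07:45–10:15, 11:45–13:00.
Hassan ∩ Priya: 06:30–06:45, 07:00–08:30.
Hassan ∩ Priya ∩ Ximena: 06:30–06:45, 07:45–08:30.
Common window lengths: 15, 45 min; longest is 45.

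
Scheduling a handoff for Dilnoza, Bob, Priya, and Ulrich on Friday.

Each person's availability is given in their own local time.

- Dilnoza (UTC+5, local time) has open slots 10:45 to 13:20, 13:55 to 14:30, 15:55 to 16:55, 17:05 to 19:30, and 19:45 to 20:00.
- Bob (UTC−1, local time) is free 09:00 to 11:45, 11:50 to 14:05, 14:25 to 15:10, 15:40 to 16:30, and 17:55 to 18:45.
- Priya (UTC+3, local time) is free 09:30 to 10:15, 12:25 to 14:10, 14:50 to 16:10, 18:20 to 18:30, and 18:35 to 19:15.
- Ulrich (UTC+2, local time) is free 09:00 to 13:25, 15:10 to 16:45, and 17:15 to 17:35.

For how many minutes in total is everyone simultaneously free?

15 minutes

Dilnoza → UTC: 05:45–08:20, 08:55–09:30, 10:55–11:55, 12:05–14:30, 14:45–15:00.
Bob → UTC: 10:00–12:45, 12:50–15:05, 15:25–16:10, 16:40–17:30, 18:55–19:45.
Priya → UTC: 06:30–07:15, 09:25–11:10, 11:50–13:10, 15:20–15:30, 15:35–16:15.
Ulrich → UTC: 07:00–11:25, 13:10–14:45, 15:15–15:35.
Dilnoza ∩ Bob: 10:55–11:55, 12:05–12:45, 12:50–14:30, 14:45–15:00.
Dilnoza ∩ Bob ∩ Priya: 10:55–11:10, 11:50–11:55, 12:05–12:45, 12:50–13:10.
Dilnoza ∩ Bob ∩ Priya ∩ Ulrich: 10:55–11:10.
Total common minutes: 15.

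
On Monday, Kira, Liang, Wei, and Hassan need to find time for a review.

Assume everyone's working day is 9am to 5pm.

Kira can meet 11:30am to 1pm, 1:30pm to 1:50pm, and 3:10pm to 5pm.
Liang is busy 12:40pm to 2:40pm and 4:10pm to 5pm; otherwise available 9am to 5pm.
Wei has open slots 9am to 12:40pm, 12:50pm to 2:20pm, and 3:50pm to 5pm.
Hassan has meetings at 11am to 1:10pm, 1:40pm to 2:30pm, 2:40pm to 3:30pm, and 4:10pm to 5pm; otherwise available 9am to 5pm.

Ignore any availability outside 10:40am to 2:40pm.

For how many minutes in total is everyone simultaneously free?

0 minutes

Liang free within 09:00–17:00: 09:00–12:40, 14:40–16:10.
Hassan free within 09:00–17:00: 09:00–11:00, 13:10–13:40, 14:30–14:40, 15:30–16:10.
Kira ∩ Liang: 11:30–12:40, 15:10–16:10.
Kira ∩ Liang ∩ Wei: 11:30–12:40, 15:50–16:10.
Kira ∩ Liang ∩ Wei ∩ Hassan: 15:50–16:10.
Restricted to 10:40–14:40: (none).
Total common minutes: 0.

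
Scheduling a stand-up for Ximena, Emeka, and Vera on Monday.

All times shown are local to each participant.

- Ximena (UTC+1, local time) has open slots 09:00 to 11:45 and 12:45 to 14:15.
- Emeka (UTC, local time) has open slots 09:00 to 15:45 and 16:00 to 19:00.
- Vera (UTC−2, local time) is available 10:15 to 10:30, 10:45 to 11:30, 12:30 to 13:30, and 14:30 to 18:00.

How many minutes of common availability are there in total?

45 minutes

Ximena → UTC: 08:00–10:45, 11:45–13:15.
Emeka → UTC: 09:00–15:45, 16:00–19:00.
Vera → UTC: 12:15–12:30, 12:45–13:30, 14:30–15:30, 16:30–20:00.
Ximena ∩ Emeka: 09:00–10:45, 11:45–13:15.
Ximena ∩ Emeka ∩ Vera: 12:15–12:30, 12:45–13:15.
Total common minutes: 15 + 30 = 45.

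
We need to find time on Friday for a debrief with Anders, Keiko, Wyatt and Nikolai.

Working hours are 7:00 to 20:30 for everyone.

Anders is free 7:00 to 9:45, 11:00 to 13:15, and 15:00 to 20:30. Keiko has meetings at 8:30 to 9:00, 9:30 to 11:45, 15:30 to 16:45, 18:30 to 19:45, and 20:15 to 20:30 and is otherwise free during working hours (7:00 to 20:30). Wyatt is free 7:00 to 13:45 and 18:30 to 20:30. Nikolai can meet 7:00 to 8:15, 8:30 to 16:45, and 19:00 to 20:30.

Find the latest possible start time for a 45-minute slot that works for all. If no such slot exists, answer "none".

Keiko free within 07:00–20:30: 07:00–08:30, 09:00–09:30, 11:45–15:30, 16:45–18:30, 19:45–20:15.
Anders ∩ Keiko: 07:00–08:30, 09:00–09:30, 11:45–13:15, 15:00–15:30, 16:45–18:30, 19:45–20:15.
Anders ∩ Keiko ∩ Wyatt: 07:00–08:30, 09:00–09:30, 11:45–13:15, 19:45–20:15.
Anders ∩ Keiko ∩ Wyatt ∩ Nikolai: 07:00–08:15, 09:00–09:30, 11:45–13:15, 19:45–20:15.
Windows ≥ 45 min: 07:00–08:15, 11:45–13:15.
Latest start in the last window 11:45–13:15 is 13:15 − 45 min = 12:30.

12:30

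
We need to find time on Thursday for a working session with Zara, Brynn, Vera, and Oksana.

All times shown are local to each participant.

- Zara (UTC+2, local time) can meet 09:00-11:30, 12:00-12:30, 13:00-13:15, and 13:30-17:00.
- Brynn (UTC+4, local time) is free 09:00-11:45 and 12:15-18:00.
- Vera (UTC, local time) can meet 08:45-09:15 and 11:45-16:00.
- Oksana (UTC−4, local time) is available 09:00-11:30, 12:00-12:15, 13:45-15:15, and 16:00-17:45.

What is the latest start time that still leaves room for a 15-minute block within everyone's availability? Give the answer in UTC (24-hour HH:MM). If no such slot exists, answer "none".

13:45

Zara → UTC: 07:00–09:30, 10:00–10:30, 11:00–11:15, 11:30–15:00.
Brynn → UTC: 05:00–07:45, 08:15–14:00.
Vera → UTC: 08:45–09:15, 11:45–16:00.
Oksana → UTC: 13:00–15:30, 16:00–16:15, 17:45–19:15, 20:00–21:45.
Zara ∩ Brynn: 07:00–07:45, 08:15–09:30, 10:00–10:30, 11:00–11:15, 11:30–14:00.
Zara ∩ Brynn ∩ Vera: 08:45–09:15, 11:45–14:00.
Zara ∩ Brynn ∩ Vera ∩ Oksana: 13:00–14:00.
Windows ≥ 15 min: 13:00–14:00.
Latest start in the last window 13:00–14:00 is 14:00 − 15 min = 13:45.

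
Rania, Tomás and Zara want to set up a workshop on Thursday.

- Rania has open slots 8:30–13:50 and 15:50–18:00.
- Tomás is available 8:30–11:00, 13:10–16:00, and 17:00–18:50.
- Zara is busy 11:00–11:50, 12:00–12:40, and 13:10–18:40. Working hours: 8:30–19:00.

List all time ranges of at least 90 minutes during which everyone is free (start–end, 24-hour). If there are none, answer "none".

08:30–11:00

Zara free within 08:30–19:00: 08:30–11:00, 11:50–12:00, 12:40–13:10, 18:40–19:00.
Rania ∩ Tomás: 08:30–11:00, 13:10–13:50, 15:50–16:00, 17:00–18:00.
Rania ∩ Tomás ∩ Zara: 08:30–11:00.
Windows ≥ 90 min: 08:30–11:00.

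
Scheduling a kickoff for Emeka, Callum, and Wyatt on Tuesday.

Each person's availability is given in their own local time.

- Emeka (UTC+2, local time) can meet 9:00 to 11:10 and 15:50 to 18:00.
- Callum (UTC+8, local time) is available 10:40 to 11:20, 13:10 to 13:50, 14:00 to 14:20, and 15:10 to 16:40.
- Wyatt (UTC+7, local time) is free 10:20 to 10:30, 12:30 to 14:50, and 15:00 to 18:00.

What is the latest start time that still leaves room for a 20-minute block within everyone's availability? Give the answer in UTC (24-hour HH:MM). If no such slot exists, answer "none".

08:20

Emeka → UTC: 07:00–09:10, 13:50–16:00.
Callum → UTC: 02:40–03:20, 05:10–05:50, 06:00–06:20, 07:10–08:40.
Wyatt → UTC: 03:20–03:30, 05:30–07:50, 08:00–11:00.
Emeka ∩ Callum: 07:10–08:40.
Emeka ∩ Callum ∩ Wyatt: 07:10–07:50, 08:00–08:40.
Windows ≥ 20 min: 07:10–07:50, 08:00–08:40.
Latest start in the last window 08:00–08:40 is 08:40 − 20 min = 08:20.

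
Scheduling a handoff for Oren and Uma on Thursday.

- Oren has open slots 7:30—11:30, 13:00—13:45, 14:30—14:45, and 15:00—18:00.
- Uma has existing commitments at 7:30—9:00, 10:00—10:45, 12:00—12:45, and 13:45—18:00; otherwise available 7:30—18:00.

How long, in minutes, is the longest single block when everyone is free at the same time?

60 minutes

Uma free within 07:30–18:00: 09:00–10:00, 10:45–12:00, 12:45–13:45.
Oren ∩ Uma: 09:00–10:00, 10:45–11:30, 13:00–13:45.
Common window lengths: 60, 45, 45 min; longest is 60.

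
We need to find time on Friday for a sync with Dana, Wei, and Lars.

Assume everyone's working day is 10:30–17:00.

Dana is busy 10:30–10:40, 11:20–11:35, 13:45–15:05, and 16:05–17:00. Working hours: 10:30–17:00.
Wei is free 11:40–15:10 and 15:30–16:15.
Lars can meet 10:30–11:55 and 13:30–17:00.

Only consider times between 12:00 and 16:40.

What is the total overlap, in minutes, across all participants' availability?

55 minutes

Dana free within 10:30–17:00: 10:40–11:20, 11:35–13:45, 15:05–16:05.
Dana ∩ Wei: 11:40–13:45, 15:05–15:10, 15:30–16:05.
Dana ∩ Wei ∩ Lars: 11:40–11:55, 13:30–13:45, 15:05–15:10, 15:30–16:05.
Restricted to 12:00–16:40: 13:30–13:45, 15:05–15:10, 15:30–16:05.
Total common minutes: 15 + 5 + 35 = 55.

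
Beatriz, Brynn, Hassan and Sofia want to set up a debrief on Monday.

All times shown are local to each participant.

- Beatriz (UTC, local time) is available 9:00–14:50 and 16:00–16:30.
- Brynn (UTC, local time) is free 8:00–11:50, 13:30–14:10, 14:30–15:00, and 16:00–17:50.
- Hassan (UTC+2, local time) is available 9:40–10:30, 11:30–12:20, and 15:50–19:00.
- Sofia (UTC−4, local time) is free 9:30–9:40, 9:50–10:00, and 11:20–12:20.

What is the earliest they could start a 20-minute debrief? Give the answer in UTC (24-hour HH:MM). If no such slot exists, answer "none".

16:00

Beatriz → UTC: 09:00–14:50, 16:00–16:30.
Brynn → UTC: 08:00–11:50, 13:30–14:10, 14:30–15:00, 16:00–17:50.
Hassan → UTC: 07:40–08:30, 09:30–10:20, 13:50–17:00.
Sofia → UTC: 13:30–13:40, 13:50–14:00, 15:20–16:20.
Beatriz ∩ Brynn: 09:00–11:50, 13:30–14:10, 14:30–14:50, 16:00–16:30.
Beatriz ∩ Brynn ∩ Hassan: 09:30–10:20, 13:50–14:10, 14:30–14:50, 16:00–16:30.
Beatriz ∩ Brynn ∩ Hassan ∩ Sofia: 13:50–14:00, 16:00–16:20.
Windows ≥ 20 min: 16:00–16:20.
Earliest such window starts at 16:00.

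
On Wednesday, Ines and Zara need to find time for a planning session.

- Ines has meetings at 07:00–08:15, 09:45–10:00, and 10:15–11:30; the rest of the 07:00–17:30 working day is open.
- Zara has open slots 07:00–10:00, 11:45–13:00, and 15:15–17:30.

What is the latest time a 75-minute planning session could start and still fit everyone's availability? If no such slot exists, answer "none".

16:15

Ines free within 07:00–17:30: 08:15–09:45, 10:00–10:15, 11:30–17:30.
Ines ∩ Zara: 08:15–09:45, 11:45–13:00, 15:15–17:30.
Windows ≥ 75 min: 08:15–09:45, 11:45–13:00, 15:15–17:30.
Latest start in the last window 15:15–17:30 is 17:30 − 75 min = 16:15.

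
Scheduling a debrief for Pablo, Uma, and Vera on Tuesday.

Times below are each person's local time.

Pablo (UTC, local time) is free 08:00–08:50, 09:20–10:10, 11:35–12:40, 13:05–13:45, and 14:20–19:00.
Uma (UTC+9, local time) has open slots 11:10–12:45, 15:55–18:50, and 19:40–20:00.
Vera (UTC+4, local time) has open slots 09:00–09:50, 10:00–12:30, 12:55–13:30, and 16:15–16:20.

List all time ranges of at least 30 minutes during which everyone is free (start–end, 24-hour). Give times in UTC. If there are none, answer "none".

Pablo → UTC: 08:00–08:50, 09:20–10:10, 11:35–12:40, 13:05–13:45, 14:20–19:00.
Uma → UTC: 02:10–03:45, 06:55–09:50, 10:40–11:00.
Vera → UTC: 05:00–05:50, 06:00–08:30, 08:55–09:30, 12:15–12:20.
Pablo ∩ Uma: 08:00–08:50, 09:20–09:50.
Pablo ∩ Uma ∩ Vera: 08:00–08:30, 09:20–09:30.
Windows ≥ 30 min: 08:00–08:30.

08:00–08:30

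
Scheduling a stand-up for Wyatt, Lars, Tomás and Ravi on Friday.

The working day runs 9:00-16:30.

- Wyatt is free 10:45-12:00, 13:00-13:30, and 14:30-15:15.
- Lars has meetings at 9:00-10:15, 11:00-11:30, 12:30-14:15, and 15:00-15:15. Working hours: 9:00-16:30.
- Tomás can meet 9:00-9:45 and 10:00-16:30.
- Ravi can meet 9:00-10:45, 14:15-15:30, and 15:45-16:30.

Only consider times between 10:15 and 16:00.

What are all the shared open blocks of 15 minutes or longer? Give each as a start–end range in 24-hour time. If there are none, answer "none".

Lars free within 09:00–16:30: 10:15–11:00, 11:30–12:30, 14:15–15:00, 15:15–16:30.
Wyatt ∩ Lars: 10:45–11:00, 11:30–12:00, 14:30–15:00.
Wyatt ∩ Lars ∩ Tomás: 10:45–11:00, 11:30–12:00, 14:30–15:00.
Wyatt ∩ Lars ∩ Tomás ∩ Ravi: 14:30–15:00.
Restricted to 10:15–16:00: 14:30–15:00.
Windows ≥ 15 min: 14:30–15:00.

14:30–15:00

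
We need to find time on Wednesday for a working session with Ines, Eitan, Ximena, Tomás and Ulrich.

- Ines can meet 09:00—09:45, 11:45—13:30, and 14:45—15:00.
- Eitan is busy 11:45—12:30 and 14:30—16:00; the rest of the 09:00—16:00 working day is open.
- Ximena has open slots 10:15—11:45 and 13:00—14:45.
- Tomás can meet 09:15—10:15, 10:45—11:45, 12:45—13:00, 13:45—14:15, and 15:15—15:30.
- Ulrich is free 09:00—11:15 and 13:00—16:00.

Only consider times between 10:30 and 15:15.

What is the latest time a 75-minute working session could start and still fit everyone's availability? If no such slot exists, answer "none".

Eitan free within 09:00–16:00: 09:00–11:45, 12:30–14:30.
Ines ∩ Eitan: 09:00–09:45, 12:30–13:30.
Ines ∩ Eitan ∩ Ximena: 13:00–13:30.
Ines ∩ Eitan ∩ Ximena ∩ Tomás: (none).
Ines ∩ Eitan ∩ Ximena ∩ Tomás ∩ Ulrich: (none).
Restricted to 10:30–15:15: (none).
Windows ≥ 75 min: (none).

none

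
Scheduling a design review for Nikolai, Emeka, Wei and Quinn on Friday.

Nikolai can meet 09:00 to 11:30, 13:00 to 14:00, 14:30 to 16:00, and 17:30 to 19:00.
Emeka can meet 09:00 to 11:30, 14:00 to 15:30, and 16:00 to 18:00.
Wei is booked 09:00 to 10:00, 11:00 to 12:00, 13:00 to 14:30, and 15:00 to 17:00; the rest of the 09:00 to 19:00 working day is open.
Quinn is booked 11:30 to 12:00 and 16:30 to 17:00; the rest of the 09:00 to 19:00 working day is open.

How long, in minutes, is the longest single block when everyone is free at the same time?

60 minutes

Wei free within 09:00–19:00: 10:00–11:00, 12:00–13:00, 14:30–15:00, 17:00–19:00.
Quinn free within 09:00–19:00: 09:00–11:30, 12:00–16:30, 17:00–19:00.
Nikolai ∩ Emeka: 09:00–11:30, 14:30–15:30, 17:30–18:00.
Nikolai ∩ Emeka ∩ Wei: 10:00–11:00, 14:30–15:00, 17:30–18:00.
Nikolai ∩ Emeka ∩ Wei ∩ Quinn: 10:00–11:00, 14:30–15:00, 17:30–18:00.
Common window lengths: 60, 30, 30 min; longest is 60.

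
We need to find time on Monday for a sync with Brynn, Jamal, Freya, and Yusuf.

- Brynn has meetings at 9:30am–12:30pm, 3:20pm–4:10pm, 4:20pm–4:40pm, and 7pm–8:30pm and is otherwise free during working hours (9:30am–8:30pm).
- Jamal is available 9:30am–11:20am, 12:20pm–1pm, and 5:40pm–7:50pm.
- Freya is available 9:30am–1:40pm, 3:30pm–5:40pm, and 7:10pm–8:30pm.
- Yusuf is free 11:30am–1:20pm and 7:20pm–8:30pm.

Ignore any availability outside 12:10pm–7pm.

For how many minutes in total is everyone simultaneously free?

Brynn free within 09:30–20:30: 12:30–15:20, 16:10–16:20, 16:40–19:00.
Brynn ∩ Jamal: 12:30–13:00, 17:40–19:00.
Brynn ∩ Jamal ∩ Freya: 12:30–13:00.
Brynn ∩ Jamal ∩ Freya ∩ Yusuf: 12:30–13:00.
Restricted to 12:10–19:00: 12:30–13:00.
Total common minutes: 30.

30 minutes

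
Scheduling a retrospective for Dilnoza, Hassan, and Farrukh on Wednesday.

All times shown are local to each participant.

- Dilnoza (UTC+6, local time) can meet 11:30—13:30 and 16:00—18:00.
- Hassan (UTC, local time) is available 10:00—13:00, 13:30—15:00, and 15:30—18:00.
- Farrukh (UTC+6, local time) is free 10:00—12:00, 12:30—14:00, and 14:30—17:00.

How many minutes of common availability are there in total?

Dilnoza → UTC: 05:30–07:30, 10:00–12:00.
Hassan → UTC: 10:00–13:00, 13:30–15:00, 15:30–18:00.
Farrukh → UTC: 04:00–06:00, 06:30–08:00, 08:30–11:00.
Dilnoza ∩ Hassan: 10:00–12:00.
Dilnoza ∩ Hassan ∩ Farrukh: 10:00–11:00.
Total common minutes: 60.

60 minutes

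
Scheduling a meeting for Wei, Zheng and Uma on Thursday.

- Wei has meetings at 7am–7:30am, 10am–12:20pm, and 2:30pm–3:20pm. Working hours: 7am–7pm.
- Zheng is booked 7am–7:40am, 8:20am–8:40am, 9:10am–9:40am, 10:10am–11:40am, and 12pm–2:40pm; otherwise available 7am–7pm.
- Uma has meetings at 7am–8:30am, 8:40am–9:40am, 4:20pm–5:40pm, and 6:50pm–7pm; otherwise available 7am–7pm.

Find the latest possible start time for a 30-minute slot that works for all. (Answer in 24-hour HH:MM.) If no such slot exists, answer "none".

Wei free within 07:00–19:00: 07:30–10:00, 12:20–14:30, 15:20–19:00.
Zheng free within 07:00–19:00: 07:40–08:20, 08:40–09:10, 09:40–10:10, 11:40–12:00, 14:40–19:00.
Uma free within 07:00–19:00: 08:30–08:40, 09:40–16:20, 17:40–18:50.
Wei ∩ Zheng: 07:40–08:20, 08:40–09:10, 09:40–10:00, 15:20–19:00.
Wei ∩ Zheng ∩ Uma: 09:40–10:00, 15:20–16:20, 17:40–18:50.
Windows ≥ 30 min: 15:20–16:20, 17:40–18:50.
Latest start in the last window 17:40–18:50 is 18:50 − 30 min = 18:20.

18:20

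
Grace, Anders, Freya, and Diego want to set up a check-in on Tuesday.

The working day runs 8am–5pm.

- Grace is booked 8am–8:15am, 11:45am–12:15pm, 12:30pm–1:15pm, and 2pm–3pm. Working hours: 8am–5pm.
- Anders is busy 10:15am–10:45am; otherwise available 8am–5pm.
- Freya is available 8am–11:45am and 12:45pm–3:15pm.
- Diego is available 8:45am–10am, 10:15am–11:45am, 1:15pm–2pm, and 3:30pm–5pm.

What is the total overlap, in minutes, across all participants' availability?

180 minutes

Grace free within 08:00–17:00: 08:15–11:45, 12:15–12:30, 13:15–14:00, 15:00–17:00.
Anders free within 08:00–17:00: 08:00–10:15, 10:45–17:00.
Grace ∩ Anders: 08:15–10:15, 10:45–11:45, 12:15–12:30, 13:15–14:00, 15:00–17:00.
Grace ∩ Anders ∩ Freya: 08:15–10:15, 10:45–11:45, 13:15–14:00, 15:00–15:15.
Grace ∩ Anders ∩ Freya ∩ Diego: 08:45–10:00, 10:45–11:45, 13:15–14:00.
Total common minutes: 75 + 60 + 45 = 180.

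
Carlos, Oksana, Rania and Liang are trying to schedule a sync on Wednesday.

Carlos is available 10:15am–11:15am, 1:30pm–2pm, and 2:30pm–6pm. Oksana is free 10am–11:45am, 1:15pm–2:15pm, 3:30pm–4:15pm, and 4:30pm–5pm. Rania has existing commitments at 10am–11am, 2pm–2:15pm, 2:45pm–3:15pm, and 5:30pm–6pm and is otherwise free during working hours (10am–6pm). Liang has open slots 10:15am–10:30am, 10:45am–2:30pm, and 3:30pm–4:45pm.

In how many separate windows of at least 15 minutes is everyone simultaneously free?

Rania free within 10:00–18:00: 11:00–14:00, 14:15–14:45, 15:15–17:30.
Carlos ∩ Oksana: 10:15–11:15, 13:30–14:00, 15:30–16:15, 16:30–17:00.
Carlos ∩ Oksana ∩ Rania: 11:00–11:15, 13:30–14:00, 15:30–16:15, 16:30–17:00.
Carlos ∩ Oksana ∩ Rania ∩ Liang: 11:00–11:15, 13:30–14:00, 15:30–16:15, 16:30–16:45.
Windows ≥ 15 min: 11:00–11:15, 13:30–14:00, 15:30–16:15, 16:30–16:45.
That's 4 windows.

4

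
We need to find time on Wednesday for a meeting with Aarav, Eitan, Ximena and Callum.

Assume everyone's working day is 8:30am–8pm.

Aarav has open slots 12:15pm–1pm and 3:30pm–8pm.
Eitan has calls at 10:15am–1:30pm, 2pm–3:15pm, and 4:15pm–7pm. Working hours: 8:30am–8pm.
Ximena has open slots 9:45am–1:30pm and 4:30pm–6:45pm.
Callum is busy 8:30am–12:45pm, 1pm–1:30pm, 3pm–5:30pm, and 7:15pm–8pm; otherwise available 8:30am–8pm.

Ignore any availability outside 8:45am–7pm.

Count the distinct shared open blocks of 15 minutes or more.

Eitan free within 08:30–20:00: 08:30–10:15, 13:30–14:00, 15:15–16:15, 19:00–20:00.
Callum free within 08:30–20:00: 12:45–13:00, 13:30–15:00, 17:30–19:15.
Aarav ∩ Eitan: 15:30–16:15, 19:00–20:00.
Aarav ∩ Eitan ∩ Ximena: (none).
Aarav ∩ Eitan ∩ Ximena ∩ Callum: (none).
Restricted to 08:45–19:00: (none).
Windows ≥ 15 min: (none).
That's 0 windows.

0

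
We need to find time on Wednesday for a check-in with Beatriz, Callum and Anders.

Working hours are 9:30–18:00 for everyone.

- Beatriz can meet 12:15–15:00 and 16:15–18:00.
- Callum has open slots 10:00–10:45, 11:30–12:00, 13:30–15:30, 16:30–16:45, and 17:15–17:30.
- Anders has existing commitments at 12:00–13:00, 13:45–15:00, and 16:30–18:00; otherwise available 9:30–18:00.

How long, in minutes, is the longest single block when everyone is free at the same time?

Anders free within 09:30–18:00: 09:30–12:00, 13:00–13:45, 15:00–16:30.
Beatriz ∩ Callum: 13:30–15:00, 16:30–16:45, 17:15–17:30.
Beatriz ∩ Callum ∩ Anders: 13:30–13:45.
Single common window of 15 minutes.

15 minutes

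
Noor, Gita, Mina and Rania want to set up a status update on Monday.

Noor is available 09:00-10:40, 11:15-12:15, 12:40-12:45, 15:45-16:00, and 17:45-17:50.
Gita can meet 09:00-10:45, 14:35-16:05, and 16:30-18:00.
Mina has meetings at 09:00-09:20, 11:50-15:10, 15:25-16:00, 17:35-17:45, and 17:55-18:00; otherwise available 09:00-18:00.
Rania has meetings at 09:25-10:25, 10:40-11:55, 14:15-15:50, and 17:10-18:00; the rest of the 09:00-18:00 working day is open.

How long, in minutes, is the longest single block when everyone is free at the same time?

Mina free within 09:00–18:00: 09:20–11:50, 15:10–15:25, 16:00–17:35, 17:45–17:55.
Rania free within 09:00–18:00: 09:00–09:25, 10:25–10:40, 11:55–14:15, 15:50–17:10.
Noor ∩ Gita: 09:00–10:40, 15:45–16:00, 17:45–17:50.
Noor ∩ Gita ∩ Mina: 09:20–10:40, 17:45–17:50.
Noor ∩ Gita ∩ Mina ∩ Rania: 09:20–09:25, 10:25–10:40.
Common window lengths: 5, 15 min; longest is 15.

15 minutes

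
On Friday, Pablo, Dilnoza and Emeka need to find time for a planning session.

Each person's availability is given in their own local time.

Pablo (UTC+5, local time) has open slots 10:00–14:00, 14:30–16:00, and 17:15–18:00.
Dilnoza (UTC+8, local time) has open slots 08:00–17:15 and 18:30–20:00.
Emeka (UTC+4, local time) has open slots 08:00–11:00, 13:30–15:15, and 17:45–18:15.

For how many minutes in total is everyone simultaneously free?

150 minutes

Pablo → UTC: 05:00–09:00, 09:30–11:00, 12:15–13:00.
Dilnoza → UTC: 00:00–09:15, 10:30–12:00.
Emeka → UTC: 04:00–07:00, 09:30–11:15, 13:45–14:15.
Pablo ∩ Dilnoza: 05:00–09:00, 10:30–11:00.
Pablo ∩ Dilnoza ∩ Emeka: 05:00–07:00, 10:30–11:00.
Total common minutes: 120 + 30 = 150.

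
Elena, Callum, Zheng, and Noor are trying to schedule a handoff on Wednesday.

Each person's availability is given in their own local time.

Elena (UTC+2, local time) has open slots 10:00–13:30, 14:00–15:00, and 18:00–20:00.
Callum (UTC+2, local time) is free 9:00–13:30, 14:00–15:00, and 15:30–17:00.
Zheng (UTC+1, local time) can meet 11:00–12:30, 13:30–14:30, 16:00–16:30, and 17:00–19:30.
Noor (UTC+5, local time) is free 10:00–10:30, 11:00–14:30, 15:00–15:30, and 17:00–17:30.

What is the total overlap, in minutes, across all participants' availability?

30 minutes

Elena → UTC: 08:00–11:30, 12:00–13:00, 16:00–18:00.
Callum → UTC: 07:00–11:30, 12:00–13:00, 13:30–15:00.
Zheng → UTC: 10:00–11:30, 12:30–13:30, 15:00–15:30, 16:00–18:30.
Noor → UTC: 05:00–05:30, 06:00–09:30, 10:00–10:30, 12:00–12:30.
Elena ∩ Callum: 08:00–11:30, 12:00–13:00.
Elena ∩ Callum ∩ Zheng: 10:00–11:30, 12:30–13:00.
Elena ∩ Callum ∩ Zheng ∩ Noor: 10:00–10:30.
Total common minutes: 30.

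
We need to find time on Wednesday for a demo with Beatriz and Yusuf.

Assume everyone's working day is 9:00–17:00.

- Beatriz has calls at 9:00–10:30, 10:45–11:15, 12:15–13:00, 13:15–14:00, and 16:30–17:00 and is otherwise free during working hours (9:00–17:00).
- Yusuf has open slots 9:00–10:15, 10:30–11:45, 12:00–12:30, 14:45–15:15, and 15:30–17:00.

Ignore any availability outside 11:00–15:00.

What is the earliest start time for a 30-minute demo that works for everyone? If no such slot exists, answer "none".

11:15

Beatriz free within 09:00–17:00: 10:30–10:45, 11:15–12:15, 13:00–13:15, 14:00–16:30.
Beatriz ∩ Yusuf: 10:30–10:45, 11:15–11:45, 12:00–12:15, 14:45–15:15, 15:30–16:30.
Restricted to 11:00–15:00: 11:15–11:45, 12:00–12:15, 14:45–15:00.
Windows ≥ 30 min: 11:15–11:45.
Earliest such window starts at 11:15.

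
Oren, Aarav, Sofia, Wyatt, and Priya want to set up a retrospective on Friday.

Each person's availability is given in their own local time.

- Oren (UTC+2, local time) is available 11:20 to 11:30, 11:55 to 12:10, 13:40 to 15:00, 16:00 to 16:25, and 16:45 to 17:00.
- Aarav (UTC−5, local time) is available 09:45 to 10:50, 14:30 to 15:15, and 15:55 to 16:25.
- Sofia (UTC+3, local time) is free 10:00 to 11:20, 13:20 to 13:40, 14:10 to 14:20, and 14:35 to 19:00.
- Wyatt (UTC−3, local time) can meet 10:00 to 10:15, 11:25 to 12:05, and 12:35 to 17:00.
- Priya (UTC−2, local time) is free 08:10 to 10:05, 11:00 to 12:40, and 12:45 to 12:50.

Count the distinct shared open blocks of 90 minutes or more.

0

Oren → UTC: 09:20–09:30, 09:55–10:10, 11:40–13:00, 14:00–14:25, 14:45–15:00.
Aarav → UTC: 14:45–15:50, 19:30–20:15, 20:55–21:25.
Sofia → UTC: 07:00–08:20, 10:20–10:40, 11:10–11:20, 11:35–16:00.
Wyatt → UTC: 13:00–13:15, 14:25–15:05, 15:35–20:00.
Priya → UTC: 10:10–12:05, 13:00–14:40, 14:45–14:50.
Oren ∩ Aarav: 14:45–15:00.
Oren ∩ Aarav ∩ Sofia: 14:45–15:00.
Oren ∩ Aarav ∩ Sofia ∩ Wyatt: 14:45–15:00.
Oren ∩ Aarav ∩ Sofia ∩ Wyatt ∩ Priya: 14:45–14:50.
Windows ≥ 90 min: (none).
That's 0 windows.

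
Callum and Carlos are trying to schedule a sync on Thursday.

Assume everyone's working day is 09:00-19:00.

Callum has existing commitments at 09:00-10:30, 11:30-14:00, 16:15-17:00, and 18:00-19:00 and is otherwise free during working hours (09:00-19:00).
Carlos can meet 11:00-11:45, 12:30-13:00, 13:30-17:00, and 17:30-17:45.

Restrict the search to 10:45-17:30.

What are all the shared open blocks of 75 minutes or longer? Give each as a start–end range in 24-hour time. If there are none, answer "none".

14:00–16:15

Callum free within 09:00–19:00: 10:30–11:30, 14:00–16:15, 17:00–18:00.
Callum ∩ Carlos: 11:00–11:30, 14:00–16:15, 17:30–17:45.
Restricted to 10:45–17:30: 11:00–11:30, 14:00–16:15.
Windows ≥ 75 min: 14:00–16:15.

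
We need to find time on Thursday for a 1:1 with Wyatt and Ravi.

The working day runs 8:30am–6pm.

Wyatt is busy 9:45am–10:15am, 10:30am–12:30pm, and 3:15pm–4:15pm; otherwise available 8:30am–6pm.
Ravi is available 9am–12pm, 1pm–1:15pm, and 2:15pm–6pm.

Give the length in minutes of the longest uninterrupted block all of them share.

105 minutes

Wyatt free within 08:30–18:00: 08:30–09:45, 10:15–10:30, 12:30–15:15, 16:15–18:00.
Wyatt ∩ Ravi: 09:00–09:45, 10:15–10:30, 13:00–13:15, 14:15–15:15, 16:15–18:00.
Common window lengths: 45, 15, 15, 60, 105 min; longest is 105.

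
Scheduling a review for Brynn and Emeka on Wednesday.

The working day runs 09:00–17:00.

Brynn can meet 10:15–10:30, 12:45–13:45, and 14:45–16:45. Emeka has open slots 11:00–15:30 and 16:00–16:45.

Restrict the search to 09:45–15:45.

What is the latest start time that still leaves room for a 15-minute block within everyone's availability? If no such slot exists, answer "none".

Brynn ∩ Emeka: 12:45–13:45, 14:45–15:30, 16:00–16:45.
Restricted to 09:45–15:45: 12:45–13:45, 14:45–15:30.
Windows ≥ 15 min: 12:45–13:45, 14:45–15:30.
Latest start in the last window 14:45–15:30 is 15:30 − 15 min = 15:15.

15:15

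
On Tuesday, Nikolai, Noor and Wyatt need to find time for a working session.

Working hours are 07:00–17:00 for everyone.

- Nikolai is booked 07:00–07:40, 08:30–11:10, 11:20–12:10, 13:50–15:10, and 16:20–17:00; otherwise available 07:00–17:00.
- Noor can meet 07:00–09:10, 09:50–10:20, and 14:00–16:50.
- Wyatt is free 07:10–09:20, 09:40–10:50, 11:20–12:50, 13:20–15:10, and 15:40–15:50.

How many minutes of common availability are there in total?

60 minutes

Nikolai free within 07:00–17:00: 07:40–08:30, 11:10–11:20, 12:10–13:50, 15:10–16:20.
Nikolai ∩ Noor: 07:40–08:30, 15:10–16:20.
Nikolai ∩ Noor ∩ Wyatt: 07:40–08:30, 15:40–15:50.
Total common minutes: 50 + 10 = 60.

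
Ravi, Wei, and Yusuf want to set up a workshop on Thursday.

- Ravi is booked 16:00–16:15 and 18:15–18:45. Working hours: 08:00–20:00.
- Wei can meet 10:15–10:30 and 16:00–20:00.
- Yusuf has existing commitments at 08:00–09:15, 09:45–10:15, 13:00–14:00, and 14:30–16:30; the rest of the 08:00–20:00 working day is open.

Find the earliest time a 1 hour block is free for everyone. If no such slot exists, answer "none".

Ravi free within 08:00–20:00: 08:00–16:00, 16:15–18:15, 18:45–20:00.
Yusuf free within 08:00–20:00: 09:15–09:45, 10:15–13:00, 14:00–14:30, 16:30–20:00.
Ravi ∩ Wei: 10:15–10:30, 16:15–18:15, 18:45–20:00.
Ravi ∩ Wei ∩ Yusuf: 10:15–10:30, 16:30–18:15, 18:45–20:00.
Windows ≥ 60 min: 16:30–18:15, 18:45–20:00.
Earliest such window starts at 16:30.

16:30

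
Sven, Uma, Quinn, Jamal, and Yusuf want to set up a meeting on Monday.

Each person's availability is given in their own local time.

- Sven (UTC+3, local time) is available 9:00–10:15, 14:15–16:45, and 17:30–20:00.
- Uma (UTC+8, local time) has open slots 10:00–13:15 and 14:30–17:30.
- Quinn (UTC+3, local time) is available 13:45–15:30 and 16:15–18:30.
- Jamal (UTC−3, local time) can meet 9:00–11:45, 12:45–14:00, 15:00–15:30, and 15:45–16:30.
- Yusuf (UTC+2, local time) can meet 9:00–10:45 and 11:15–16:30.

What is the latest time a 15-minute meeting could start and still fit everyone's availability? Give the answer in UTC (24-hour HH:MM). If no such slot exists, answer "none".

none

Sven → UTC: 06:00–07:15, 11:15–13:45, 14:30–17:00.
Uma → UTC: 02:00–05:15, 06:30–09:30.
Quinn → UTC: 10:45–12:30, 13:15–15:30.
Jamal → UTC: 12:00–14:45, 15:45–17:00, 18:00–18:30, 18:45–19:30.
Yusuf → UTC: 07:00–08:45, 09:15–14:30.
Sven ∩ Uma: 06:30–07:15.
Sven ∩ Uma ∩ Quinn: (none).
Sven ∩ Uma ∩ Quinn ∩ Jamal: (none).
Sven ∩ Uma ∩ Quinn ∩ Jamal ∩ Yusuf: (none).
Windows ≥ 15 min: (none).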